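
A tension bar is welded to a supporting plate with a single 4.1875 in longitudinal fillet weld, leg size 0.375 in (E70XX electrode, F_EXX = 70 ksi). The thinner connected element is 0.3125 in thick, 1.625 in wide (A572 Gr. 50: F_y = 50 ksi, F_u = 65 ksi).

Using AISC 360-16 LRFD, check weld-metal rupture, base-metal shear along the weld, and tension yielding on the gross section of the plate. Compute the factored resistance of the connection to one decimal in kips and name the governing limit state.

22.9 kips (gross-section yield governs)

Weld metal: throat = 0.707×0.375 = 0.26513 in, L = 4.1875 in. φR_n = 0.75 × 0.6 × 70 × 0.26513 × 4.1875 = 35.0 kips.
Base metal shear (0.3125 in plate): yield φR_n = 1.0×0.6×50×0.3125×4.1875 = 39.3 kips; rupture φR_n = 0.75×0.6×65×0.3125×4.1875 = 38.3 kips; take 38.3 kips (rupture).
Tension yield (gross): A_g = 1.625×0.3125 = 0.50781 in². φR_n = 0.90 × 50 × 0.50781 = 22.9 kips.
Governing: min(35.0, 38.3, 22.9) = 22.9 kips → gross-section yield.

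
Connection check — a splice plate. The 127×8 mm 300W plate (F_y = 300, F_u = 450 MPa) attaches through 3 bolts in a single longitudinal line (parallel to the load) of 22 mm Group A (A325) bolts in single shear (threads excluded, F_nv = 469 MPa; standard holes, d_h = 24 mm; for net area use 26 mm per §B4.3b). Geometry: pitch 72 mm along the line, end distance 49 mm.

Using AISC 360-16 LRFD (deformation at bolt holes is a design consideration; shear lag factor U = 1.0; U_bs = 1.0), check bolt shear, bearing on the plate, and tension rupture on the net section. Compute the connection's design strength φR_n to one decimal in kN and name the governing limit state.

272.7 kN (net-section rupture governs)

Bolt shear: A_b = π(22)²/4 = 380.13 mm². φR_n = 0.75 × 469 × 380.13 × 3 × 1 = 401.1 kN.
Bearing (8 mm plate, F_u = 450 MPa): end bolts L_c = 49 − 24/2 = 37, R_n = min(1.2×37×8×450, 2.4×22×8×450) = 159.84 kN/bolt; interior L_c = 72 − 24 = 48, R_n = 190.08 kN/bolt. φR_n = 0.75 × (1×159.84 + 2×190.08) = 405.0 kN.
Tension rupture (net): A_n = (127 − 1×26)×8 = 808 mm² (U = 1.0, A_e = A_n). φR_n = 0.75 × 450 × 808 = 272.7 kN.
Governing: min(401.1, 405.0, 272.7) = 272.7 kN → net-section rupture.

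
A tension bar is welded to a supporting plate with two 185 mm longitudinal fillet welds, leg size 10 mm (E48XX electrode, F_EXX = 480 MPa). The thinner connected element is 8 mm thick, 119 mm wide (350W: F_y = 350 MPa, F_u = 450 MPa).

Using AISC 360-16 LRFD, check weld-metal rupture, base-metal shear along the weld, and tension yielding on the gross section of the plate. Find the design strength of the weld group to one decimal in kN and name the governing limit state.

299.9 kN (gross-section yield governs)

Weld metal: throat = 0.707×10 = 7.07 mm, L = 2×185 = 370 mm. φR_n = 0.75 × 0.6 × 480 × 7.07 × 370 = 565.0 kN.
Base metal shear (8 mm plate): yield φR_n = 1.0×0.6×350×8×370 = 621.6 kN; rupture φR_n = 0.75×0.6×450×8×370 = 599.4 kN; take 599.4 kN (rupture).
Tension yield (gross): A_g = 119×8 = 952 mm². φR_n = 0.90 × 350 × 952 = 299.9 kN.
Governing: min(565.0, 599.4, 299.9) = 299.9 kN → gross-section yield.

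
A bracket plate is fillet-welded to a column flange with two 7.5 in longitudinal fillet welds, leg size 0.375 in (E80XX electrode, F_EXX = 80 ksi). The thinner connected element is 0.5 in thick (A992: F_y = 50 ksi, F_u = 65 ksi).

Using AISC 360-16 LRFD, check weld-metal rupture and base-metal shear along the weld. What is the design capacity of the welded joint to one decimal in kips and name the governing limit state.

143.2 kips (weld metal governs)

Weld metal: throat = 0.707×0.375 = 0.26513 in, L = 2×7.5 = 15 in. φR_n = 0.75 × 0.6 × 80 × 0.26513 × 15 = 143.2 kips.
Base metal shear (0.5 in plate): yield φR_n = 1.0×0.6×50×0.5×15 = 225.0 kips; rupture φR_n = 0.75×0.6×65×0.5×15 = 219.4 kips; take 219.4 kips (rupture).
Governing: min(143.2, 219.4) = 143.2 kips → weld metal.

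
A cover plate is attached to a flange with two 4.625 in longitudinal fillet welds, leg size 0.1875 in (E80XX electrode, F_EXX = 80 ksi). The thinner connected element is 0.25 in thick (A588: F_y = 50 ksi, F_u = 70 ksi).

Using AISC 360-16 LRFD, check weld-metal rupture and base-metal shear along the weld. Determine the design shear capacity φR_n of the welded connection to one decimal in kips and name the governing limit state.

Weld metal: throat = 0.707×0.1875 = 0.13256 in, L = 2×4.625 = 9.25 in. φR_n = 0.75 × 0.6 × 80 × 0.13256 × 9.25 = 44.1 kips.
Base metal shear (0.25 in plate): yield φR_n = 1.0×0.6×50×0.25×9.25 = 69.4 kips; rupture φR_n = 0.75×0.6×70×0.25×9.25 = 72.8 kips; take 69.4 kips (yield).
Governing: min(44.1, 69.4) = 44.1 kips → weld metal.

44.1 kips (weld metal governs)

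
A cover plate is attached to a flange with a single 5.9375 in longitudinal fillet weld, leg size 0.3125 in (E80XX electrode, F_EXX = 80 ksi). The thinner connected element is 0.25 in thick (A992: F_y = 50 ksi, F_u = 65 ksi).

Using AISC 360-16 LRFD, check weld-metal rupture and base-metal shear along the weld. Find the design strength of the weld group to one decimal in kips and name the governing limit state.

Weld metal: throat = 0.707×0.3125 = 0.22094 in, L = 5.9375 in. φR_n = 0.75 × 0.6 × 80 × 0.22094 × 5.9375 = 47.2 kips.
Base metal shear (0.25 in plate): yield φR_n = 1.0×0.6×50×0.25×5.9375 = 44.5 kips; rupture φR_n = 0.75×0.6×65×0.25×5.9375 = 43.4 kips; take 43.4 kips (rupture).
Governing: min(47.2, 43.4) = 43.4 kips → base-metal shear.

43.4 kips (base-metal shear governs)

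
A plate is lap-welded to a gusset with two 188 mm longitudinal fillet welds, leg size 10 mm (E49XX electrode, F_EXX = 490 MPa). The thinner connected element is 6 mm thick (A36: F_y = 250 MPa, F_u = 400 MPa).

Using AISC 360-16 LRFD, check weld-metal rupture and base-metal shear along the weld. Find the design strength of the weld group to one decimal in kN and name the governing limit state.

338.4 kN (base-metal shear governs)

Weld metal: throat = 0.707×10 = 7.07 mm, L = 2×188 = 376 mm. φR_n = 0.75 × 0.6 × 490 × 7.07 × 376 = 586.2 kN.
Base metal shear (6 mm plate): yield φR_n = 1.0×0.6×250×6×376 = 338.4 kN; rupture φR_n = 0.75×0.6×400×6×376 = 406.1 kN; take 338.4 kN (yield).
Governing: min(586.2, 338.4) = 338.4 kN → base-metal shear.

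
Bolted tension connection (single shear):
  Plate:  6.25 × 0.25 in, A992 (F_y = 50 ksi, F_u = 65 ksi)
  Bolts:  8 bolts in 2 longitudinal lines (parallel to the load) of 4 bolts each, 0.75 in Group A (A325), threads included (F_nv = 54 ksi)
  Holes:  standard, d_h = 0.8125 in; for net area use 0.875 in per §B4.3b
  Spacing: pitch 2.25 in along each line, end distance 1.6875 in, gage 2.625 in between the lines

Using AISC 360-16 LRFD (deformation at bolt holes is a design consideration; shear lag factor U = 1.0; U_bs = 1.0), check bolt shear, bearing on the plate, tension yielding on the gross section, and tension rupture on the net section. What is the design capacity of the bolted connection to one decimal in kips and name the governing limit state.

Bolt shear: A_b = π(0.75)²/4 = 0.44179 in². φR_n = 0.75 × 54 × 0.44179 × 8 × 1 = 143.1 kips.
Bearing (0.25 in plate, F_u = 65 ksi): end bolts L_c = 1.6875 − 0.8125/2 = 1.28125, R_n = min(1.2×1.28125×0.25×65, 2.4×0.75×0.25×65) = 24.984 kips/bolt; interior L_c = 2.25 − 0.8125 = 1.4375, R_n = 28.031 kips/bolt. φR_n = 0.75 × (2×24.984 + 6×28.031) = 163.6 kips.
Tension yield (gross): A_g = 6.25×0.25 = 1.5625 in². φR_n = 0.90 × 50 × 1.5625 = 70.3 kips.
Tension rupture (net): A_n = (6.25 − 2×0.875)×0.25 = 1.125 in² (U = 1.0, A_e = A_n). φR_n = 0.75 × 65 × 1.125 = 54.8 kips.
Governing: min(143.1, 163.6, 70.3, 54.8) = 54.8 kips → net-section rupture.

54.8 kips (net-section rupture governs)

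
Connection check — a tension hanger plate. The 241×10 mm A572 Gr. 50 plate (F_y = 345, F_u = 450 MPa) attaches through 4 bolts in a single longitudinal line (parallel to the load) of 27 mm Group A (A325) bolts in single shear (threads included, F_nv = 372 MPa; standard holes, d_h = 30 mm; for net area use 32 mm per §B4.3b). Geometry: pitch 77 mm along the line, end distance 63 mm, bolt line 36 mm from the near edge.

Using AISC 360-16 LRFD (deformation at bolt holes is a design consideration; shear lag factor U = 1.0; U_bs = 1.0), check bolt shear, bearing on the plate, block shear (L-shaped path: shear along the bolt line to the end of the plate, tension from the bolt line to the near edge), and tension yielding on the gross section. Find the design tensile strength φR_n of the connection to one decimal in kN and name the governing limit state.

Bolt shear: A_b = π(27)²/4 = 572.56 mm². φR_n = 0.75 × 372 × 572.56 × 4 × 1 = 639.0 kN.
Bearing (10 mm plate, F_u = 450 MPa): end bolts L_c = 63 − 30/2 = 48, R_n = min(1.2×48×10×450, 2.4×27×10×450) = 259.2 kN/bolt; interior L_c = 77 − 30 = 47, R_n = 253.8 kN/bolt. φR_n = 0.75 × (1×259.2 + 3×253.8) = 765.5 kN.
Block shear: shear path 1×[63+3×77] = 1×294 mm, A_gv = 2940, A_nv = 1×(294 − 3.5×32)×10 = 1820 mm²; tension to near edge: (36 − 0.5×32)×10 = 200 mm². R_n = min(0.6×450×1820, 0.6×345×2940) + 1.0×450×200 = min(491.4, 608.58) + 90 = 581.4 kN. φR_n = 0.75 × 581.4 = 436.1 kN.
Tension yield (gross): A_g = 241×10 = 2410 mm². φR_n = 0.90 × 345 × 2410 = 748.3 kN.
Governing: min(639.0, 765.5, 436.1, 748.3) = 436.1 kN → block shear.

436.1 kN (block shear governs)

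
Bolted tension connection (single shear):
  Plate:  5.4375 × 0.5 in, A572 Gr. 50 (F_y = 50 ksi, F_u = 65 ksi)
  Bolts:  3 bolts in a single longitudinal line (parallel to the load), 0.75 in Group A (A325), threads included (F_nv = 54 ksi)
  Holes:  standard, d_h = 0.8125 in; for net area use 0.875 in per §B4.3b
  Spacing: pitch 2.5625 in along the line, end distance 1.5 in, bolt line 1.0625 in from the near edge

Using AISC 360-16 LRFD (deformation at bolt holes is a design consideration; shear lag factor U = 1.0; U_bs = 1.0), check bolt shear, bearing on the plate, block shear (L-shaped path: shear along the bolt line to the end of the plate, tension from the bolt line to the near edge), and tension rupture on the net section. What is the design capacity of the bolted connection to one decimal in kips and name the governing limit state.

Bolt shear: A_b = π(0.75)²/4 = 0.44179 in². φR_n = 0.75 × 54 × 0.44179 × 3 × 1 = 53.7 kips.
Bearing (0.5 in plate, F_u = 65 ksi): end bolts L_c = 1.5 − 0.8125/2 = 1.09375, R_n = min(1.2×1.09375×0.5×65, 2.4×0.75×0.5×65) = 42.656 kips/bolt; interior L_c = 2.5625 − 0.8125 = 1.75, R_n = 58.5 kips/bolt. φR_n = 0.75 × (1×42.656 + 2×58.5) = 119.7 kips.
Block shear: shear path 1×[1.5+2×2.5625] = 1×6.625 in, A_gv = 3.3125, A_nv = 1×(6.625 − 2.5×0.875)×0.5 = 2.2188 in²; tension to near edge: (1.0625 − 0.5×0.875)×0.5 = 0.3125 in². R_n = min(0.6×65×2.2188, 0.6×50×3.3125) + 1.0×65×0.3125 = min(86.533, 99.375) + 20.313 = 106.85 kips. φR_n = 0.75 × 106.85 = 80.1 kips.
Tension rupture (net): A_n = (5.4375 − 1×0.875)×0.5 = 2.2813 in² (U = 1.0, A_e = A_n). φR_n = 0.75 × 65 × 2.2813 = 111.2 kips.
Governing: min(53.7, 119.7, 80.1, 111.2) = 53.7 kips → bolt shear.

53.7 kips (bolt shear governs)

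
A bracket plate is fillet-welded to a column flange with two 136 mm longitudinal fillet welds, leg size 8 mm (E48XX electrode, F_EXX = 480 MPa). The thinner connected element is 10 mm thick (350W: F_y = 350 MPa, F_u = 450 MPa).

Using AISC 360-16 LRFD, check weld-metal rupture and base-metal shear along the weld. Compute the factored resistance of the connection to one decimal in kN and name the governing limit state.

332.3 kN (weld metal governs)

Weld metal: throat = 0.707×8 = 5.656 mm, L = 2×136 = 272 mm. φR_n = 0.75 × 0.6 × 480 × 5.656 × 272 = 332.3 kN.
Base metal shear (10 mm plate): yield φR_n = 1.0×0.6×350×10×272 = 571.2 kN; rupture φR_n = 0.75×0.6×450×10×272 = 550.8 kN; take 550.8 kN (rupture).
Governing: min(332.3, 550.8) = 332.3 kN → weld metal.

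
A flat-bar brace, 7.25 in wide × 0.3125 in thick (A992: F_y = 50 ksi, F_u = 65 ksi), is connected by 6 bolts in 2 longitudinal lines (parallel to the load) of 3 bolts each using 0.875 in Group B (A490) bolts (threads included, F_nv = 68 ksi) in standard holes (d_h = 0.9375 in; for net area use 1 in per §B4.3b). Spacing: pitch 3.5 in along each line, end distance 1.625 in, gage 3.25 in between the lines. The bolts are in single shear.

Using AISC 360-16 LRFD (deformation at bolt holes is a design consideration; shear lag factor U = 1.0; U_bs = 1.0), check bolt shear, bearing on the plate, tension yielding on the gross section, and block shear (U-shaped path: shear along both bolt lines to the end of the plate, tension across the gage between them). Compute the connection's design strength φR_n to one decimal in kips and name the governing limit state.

102.0 kips (gross-section yield governs)

Bolt shear: A_b = π(0.875)²/4 = 0.60132 in². φR_n = 0.75 × 68 × 0.60132 × 6 × 1 = 184.0 kips.
Bearing (0.3125 in plate, F_u = 65 ksi): end bolts L_c = 1.625 − 0.9375/2 = 1.15625, R_n = min(1.2×1.15625×0.3125×65, 2.4×0.875×0.3125×65) = 28.184 kips/bolt; interior L_c = 3.5 − 0.9375 = 2.5625, R_n = 42.656 kips/bolt. φR_n = 0.75 × (2×28.184 + 4×42.656) = 170.2 kips.
Tension yield (gross): A_g = 7.25×0.3125 = 2.2656 in². φR_n = 0.90 × 50 × 2.2656 = 102.0 kips.
Block shear: shear path 2×[1.625+2×3.5] = 2×8.625 in, A_gv = 5.3906, A_nv = 2×(8.625 − 2.5×1)×0.3125 = 3.8281 in²; tension across gage: (3.25 − 1×1)×0.3125 = 0.70313 in². R_n = min(0.6×65×3.8281, 0.6×50×5.3906) + 1.0×65×0.70313 = min(149.3, 161.72) + 45.703 = 195 kips. φR_n = 0.75 × 195 = 146.3 kips.
Governing: min(184.0, 170.2, 102.0, 146.3) = 102.0 kips → gross-section yield.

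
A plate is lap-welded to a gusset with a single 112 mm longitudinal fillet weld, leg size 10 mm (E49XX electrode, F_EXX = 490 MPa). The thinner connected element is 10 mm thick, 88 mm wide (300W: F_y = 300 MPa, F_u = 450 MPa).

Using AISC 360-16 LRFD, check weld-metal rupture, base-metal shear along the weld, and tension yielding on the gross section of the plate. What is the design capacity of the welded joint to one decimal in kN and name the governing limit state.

Weld metal: throat = 0.707×10 = 7.07 mm, L = 112 mm. φR_n = 0.75 × 0.6 × 490 × 7.07 × 112 = 174.6 kN.
Base metal shear (10 mm plate): yield φR_n = 1.0×0.6×300×10×112 = 201.6 kN; rupture φR_n = 0.75×0.6×450×10×112 = 226.8 kN; take 201.6 kN (yield).
Tension yield (gross): A_g = 88×10 = 880 mm². φR_n = 0.90 × 300 × 880 = 237.6 kN.
Governing: min(174.6, 201.6, 237.6) = 174.6 kN → weld metal.

174.6 kN (weld metal governs)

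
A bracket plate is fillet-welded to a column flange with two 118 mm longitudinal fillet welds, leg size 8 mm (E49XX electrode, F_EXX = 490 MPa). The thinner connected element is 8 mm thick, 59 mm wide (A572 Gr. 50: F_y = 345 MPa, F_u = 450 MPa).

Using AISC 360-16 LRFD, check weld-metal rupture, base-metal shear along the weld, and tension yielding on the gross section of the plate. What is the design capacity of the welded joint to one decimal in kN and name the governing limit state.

146.6 kN (gross-section yield governs)

Weld metal: throat = 0.707×8 = 5.656 mm, L = 2×118 = 236 mm. φR_n = 0.75 × 0.6 × 490 × 5.656 × 236 = 294.3 kN.
Base metal shear (8 mm plate): yield φR_n = 1.0×0.6×345×8×236 = 390.8 kN; rupture φR_n = 0.75×0.6×450×8×236 = 382.3 kN; take 382.3 kN (rupture).
Tension yield (gross): A_g = 59×8 = 472 mm². φR_n = 0.90 × 345 × 472 = 146.6 kN.
Governing: min(294.3, 382.3, 146.6) = 146.6 kN → gross-section yield.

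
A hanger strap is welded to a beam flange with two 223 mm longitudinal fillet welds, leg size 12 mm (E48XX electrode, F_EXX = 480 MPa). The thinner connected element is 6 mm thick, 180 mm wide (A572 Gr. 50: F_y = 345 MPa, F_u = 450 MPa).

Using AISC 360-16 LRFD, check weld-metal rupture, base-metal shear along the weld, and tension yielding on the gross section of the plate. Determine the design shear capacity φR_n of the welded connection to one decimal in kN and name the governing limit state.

335.3 kN (gross-section yield governs)

Weld metal: throat = 0.707×12 = 8.484 mm, L = 2×223 = 446 mm. φR_n = 0.75 × 0.6 × 480 × 8.484 × 446 = 817.3 kN.
Base metal shear (6 mm plate): yield φR_n = 1.0×0.6×345×6×446 = 553.9 kN; rupture φR_n = 0.75×0.6×450×6×446 = 541.9 kN; take 541.9 kN (rupture).
Tension yield (gross): A_g = 180×6 = 1080 mm². φR_n = 0.90 × 345 × 1080 = 335.3 kN.
Governing: min(817.3, 541.9, 335.3) = 335.3 kN → gross-section yield.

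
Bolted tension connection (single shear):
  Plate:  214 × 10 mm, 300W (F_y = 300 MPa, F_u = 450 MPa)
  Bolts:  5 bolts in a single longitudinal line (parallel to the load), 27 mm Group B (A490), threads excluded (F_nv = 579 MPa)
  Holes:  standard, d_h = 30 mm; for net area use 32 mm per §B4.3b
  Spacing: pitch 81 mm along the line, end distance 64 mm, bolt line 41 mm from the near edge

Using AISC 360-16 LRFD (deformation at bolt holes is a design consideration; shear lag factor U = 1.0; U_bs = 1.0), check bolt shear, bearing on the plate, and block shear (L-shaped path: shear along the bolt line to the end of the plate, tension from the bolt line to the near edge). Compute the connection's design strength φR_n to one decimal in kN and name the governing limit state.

Bolt shear: A_b = π(27)²/4 = 572.56 mm². φR_n = 0.75 × 579 × 572.56 × 5 × 1 = 1243.2 kN.
Bearing (10 mm plate, F_u = 450 MPa): end bolts L_c = 64 − 30/2 = 49, R_n = min(1.2×49×10×450, 2.4×27×10×450) = 264.6 kN/bolt; interior L_c = 81 − 30 = 51, R_n = 275.4 kN/bolt. φR_n = 0.75 × (1×264.6 + 4×275.4) = 1024.7 kN.
Block shear: shear path 1×[64+4×81] = 1×388 mm, A_gv = 3880, A_nv = 1×(388 − 4.5×32)×10 = 2440 mm²; tension to near edge: (41 − 0.5×32)×10 = 250 mm². R_n = min(0.6×450×2440, 0.6×300×3880) + 1.0×450×250 = min(658.8, 698.4) + 112.5 = 771.3 kN. φR_n = 0.75 × 771.3 = 578.5 kN.
Governing: min(1243.2, 1024.7, 578.5) = 578.5 kN → block shear.

578.5 kN (block shear governs)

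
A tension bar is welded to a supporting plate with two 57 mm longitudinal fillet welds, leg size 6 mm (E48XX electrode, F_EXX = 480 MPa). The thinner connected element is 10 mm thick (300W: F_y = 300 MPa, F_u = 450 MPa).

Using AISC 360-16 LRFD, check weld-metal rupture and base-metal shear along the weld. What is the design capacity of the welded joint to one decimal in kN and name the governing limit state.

Weld metal: throat = 0.707×6 = 4.242 mm, L = 2×57 = 114 mm. φR_n = 0.75 × 0.6 × 480 × 4.242 × 114 = 104.5 kN.
Base metal shear (10 mm plate): yield φR_n = 1.0×0.6×300×10×114 = 205.2 kN; rupture φR_n = 0.75×0.6×450×10×114 = 230.9 kN; take 205.2 kN (yield).
Governing: min(104.5, 205.2) = 104.5 kN → weld metal.

104.5 kN (weld metal governs)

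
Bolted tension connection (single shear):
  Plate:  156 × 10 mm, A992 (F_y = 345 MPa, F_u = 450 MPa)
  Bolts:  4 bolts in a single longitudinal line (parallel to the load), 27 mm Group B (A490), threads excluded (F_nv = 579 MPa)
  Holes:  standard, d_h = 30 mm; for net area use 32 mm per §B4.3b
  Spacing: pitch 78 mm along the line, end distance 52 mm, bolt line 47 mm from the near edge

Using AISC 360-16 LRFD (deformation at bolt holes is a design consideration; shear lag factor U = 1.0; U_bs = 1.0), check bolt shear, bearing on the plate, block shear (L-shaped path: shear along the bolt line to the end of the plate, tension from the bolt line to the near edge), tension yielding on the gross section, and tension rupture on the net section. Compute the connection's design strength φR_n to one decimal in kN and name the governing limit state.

418.5 kN (net-section rupture governs)

Bolt shear: A_b = π(27)²/4 = 572.56 mm². φR_n = 0.75 × 579 × 572.56 × 4 × 1 = 994.5 kN.
Bearing (10 mm plate, F_u = 450 MPa): end bolts L_c = 52 − 30/2 = 37, R_n = min(1.2×37×10×450, 2.4×27×10×450) = 199.8 kN/bolt; interior L_c = 78 − 30 = 48, R_n = 259.2 kN/bolt. φR_n = 0.75 × (1×199.8 + 3×259.2) = 733.1 kN.
Block shear: shear path 1×[52+3×78] = 1×286 mm, A_gv = 2860, A_nv = 1×(286 − 3.5×32)×10 = 1740 mm²; tension to near edge: (47 − 0.5×32)×10 = 310 mm². R_n = min(0.6×450×1740, 0.6×345×2860) + 1.0×450×310 = min(469.8, 592.02) + 139.5 = 609.3 kN. φR_n = 0.75 × 609.3 = 457.0 kN.
Tension yield (gross): A_g = 156×10 = 1560 mm². φR_n = 0.90 × 345 × 1560 = 484.4 kN.
Tension rupture (net): A_n = (156 − 1×32)×10 = 1240 mm² (U = 1.0, A_e = A_n). φR_n = 0.75 × 450 × 1240 = 418.5 kN.
Governing: min(994.5, 733.1, 457.0, 484.4, 418.5) = 418.5 kN → net-section rupture.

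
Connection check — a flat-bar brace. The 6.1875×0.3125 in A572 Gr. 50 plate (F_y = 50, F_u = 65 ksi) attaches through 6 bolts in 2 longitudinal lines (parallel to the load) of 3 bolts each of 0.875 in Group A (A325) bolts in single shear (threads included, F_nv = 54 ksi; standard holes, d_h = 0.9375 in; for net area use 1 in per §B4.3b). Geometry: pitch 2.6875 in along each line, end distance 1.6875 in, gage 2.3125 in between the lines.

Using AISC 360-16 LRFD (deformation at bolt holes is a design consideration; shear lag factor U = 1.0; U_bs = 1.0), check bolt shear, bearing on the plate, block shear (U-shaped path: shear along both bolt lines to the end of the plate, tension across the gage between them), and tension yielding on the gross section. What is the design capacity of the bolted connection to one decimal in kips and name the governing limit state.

Bolt shear: A_b = π(0.875)²/4 = 0.60132 in². φR_n = 0.75 × 54 × 0.60132 × 6 × 1 = 146.1 kips.
Bearing (0.3125 in plate, F_u = 65 ksi): end bolts L_c = 1.6875 − 0.9375/2 = 1.21875, R_n = min(1.2×1.21875×0.3125×65, 2.4×0.875×0.3125×65) = 29.707 kips/bolt; interior L_c = 2.6875 − 0.9375 = 1.75, R_n = 42.656 kips/bolt. φR_n = 0.75 × (2×29.707 + 4×42.656) = 172.5 kips.
Block shear: shear path 2×[1.6875+2×2.6875] = 2×7.0625 in, A_gv = 4.4141, A_nv = 2×(7.0625 − 2.5×1)×0.3125 = 2.8516 in²; tension across gage: (2.3125 − 1×1)×0.3125 = 0.41016 in². R_n = min(0.6×65×2.8516, 0.6×50×4.4141) + 1.0×65×0.41016 = min(111.21, 132.42) + 26.66 = 137.87 kips. φR_n = 0.75 × 137.87 = 103.4 kips.
Tension yield (gross): A_g = 6.1875×0.3125 = 1.9336 in². φR_n = 0.90 × 50 × 1.9336 = 87.0 kips.
Governing: min(146.1, 172.5, 103.4, 87.0) = 87.0 kips → gross-section yield.

87.0 kips (gross-section yield governs)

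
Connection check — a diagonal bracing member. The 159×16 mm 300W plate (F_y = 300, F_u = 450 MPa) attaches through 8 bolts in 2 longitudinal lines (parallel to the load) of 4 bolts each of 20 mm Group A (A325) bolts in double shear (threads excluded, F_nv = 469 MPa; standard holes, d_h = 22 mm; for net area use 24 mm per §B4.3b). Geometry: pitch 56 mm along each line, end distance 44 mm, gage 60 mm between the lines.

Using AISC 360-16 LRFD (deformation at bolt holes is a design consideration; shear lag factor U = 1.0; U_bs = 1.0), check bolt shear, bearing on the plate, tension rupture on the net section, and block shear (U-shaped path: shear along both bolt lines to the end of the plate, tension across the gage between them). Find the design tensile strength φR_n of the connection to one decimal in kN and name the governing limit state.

Bolt shear: A_b = π(20)²/4 = 314.16 mm². φR_n = 0.75 × 469 × 314.16 × 8 × 2 = 1768.1 kN.
Bearing (16 mm plate, F_u = 450 MPa): end bolts L_c = 44 − 22/2 = 33, R_n = min(1.2×33×16×450, 2.4×20×16×450) = 285.12 kN/bolt; interior L_c = 56 − 22 = 34, R_n = 293.76 kN/bolt. φR_n = 0.75 × (2×285.12 + 6×293.76) = 1749.6 kN.
Tension rupture (net): A_n = (159 − 2×24)×16 = 1776 mm² (U = 1.0, A_e = A_n). φR_n = 0.75 × 450 × 1776 = 599.4 kN.
Block shear: shear path 2×[44+3×56] = 2×212 mm, A_gv = 6784, A_nv = 2×(212 − 3.5×24)×16 = 4096 mm²; tension across gage: (60 − 1×24)×16 = 576 mm². R_n = min(0.6×450×4096, 0.6×300×6784) + 1.0×450×576 = min(1105.9, 1221.1) + 259.2 = 1365.1 kN. φR_n = 0.75 × 1365.1 = 1023.8 kN.
Governing: min(1768.1, 1749.6, 599.4, 1023.8) = 599.4 kN → net-section rupture.

599.4 kN (net-section rupture governs)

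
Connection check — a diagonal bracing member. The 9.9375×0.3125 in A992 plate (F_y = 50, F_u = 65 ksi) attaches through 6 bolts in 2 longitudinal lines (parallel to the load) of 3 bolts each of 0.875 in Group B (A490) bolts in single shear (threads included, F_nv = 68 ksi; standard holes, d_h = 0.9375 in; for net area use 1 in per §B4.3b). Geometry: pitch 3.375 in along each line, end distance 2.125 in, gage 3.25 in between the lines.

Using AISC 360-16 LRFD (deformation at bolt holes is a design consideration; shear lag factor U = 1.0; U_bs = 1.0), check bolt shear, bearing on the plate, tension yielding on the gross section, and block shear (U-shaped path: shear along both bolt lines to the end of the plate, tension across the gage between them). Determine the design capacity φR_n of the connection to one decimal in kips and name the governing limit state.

Bolt shear: A_b = π(0.875)²/4 = 0.60132 in². φR_n = 0.75 × 68 × 0.60132 × 6 × 1 = 184.0 kips.
Bearing (0.3125 in plate, F_u = 65 ksi): end bolts L_c = 2.125 − 0.9375/2 = 1.65625, R_n = min(1.2×1.65625×0.3125×65, 2.4×0.875×0.3125×65) = 40.371 kips/bolt; interior L_c = 3.375 − 0.9375 = 2.4375, R_n = 42.656 kips/bolt. φR_n = 0.75 × (2×40.371 + 4×42.656) = 188.5 kips.
Tension yield (gross): A_g = 9.9375×0.3125 = 3.1055 in². φR_n = 0.90 × 50 × 3.1055 = 139.7 kips.
Block shear: shear path 2×[2.125+2×3.375] = 2×8.875 in, A_gv = 5.5469, A_nv = 2×(8.875 − 2.5×1)×0.3125 = 3.9844 in²; tension across gage: (3.25 − 1×1)×0.3125 = 0.70313 in². R_n = min(0.6×65×3.9844, 0.6×50×5.5469) + 1.0×65×0.70313 = min(155.39, 166.41) + 45.703 = 201.09 kips. φR_n = 0.75 × 201.09 = 150.8 kips.
Governing: min(184.0, 188.5, 139.7, 150.8) = 139.7 kips → gross-section yield.

139.7 kips (gross-section yield governs)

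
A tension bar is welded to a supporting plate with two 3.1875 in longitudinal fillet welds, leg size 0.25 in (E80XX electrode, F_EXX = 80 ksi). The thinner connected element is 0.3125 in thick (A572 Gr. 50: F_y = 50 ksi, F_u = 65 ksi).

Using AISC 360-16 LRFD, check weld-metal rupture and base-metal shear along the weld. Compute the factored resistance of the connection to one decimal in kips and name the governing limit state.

Weld metal: throat = 0.707×0.25 = 0.17675 in, L = 2×3.1875 = 6.375 in. φR_n = 0.75 × 0.6 × 80 × 0.17675 × 6.375 = 40.6 kips.
Base metal shear (0.3125 in plate): yield φR_n = 1.0×0.6×50×0.3125×6.375 = 59.8 kips; rupture φR_n = 0.75×0.6×65×0.3125×6.375 = 58.3 kips; take 58.3 kips (rupture).
Governing: min(40.6, 58.3) = 40.6 kips → weld metal.

40.6 kips (weld metal governs)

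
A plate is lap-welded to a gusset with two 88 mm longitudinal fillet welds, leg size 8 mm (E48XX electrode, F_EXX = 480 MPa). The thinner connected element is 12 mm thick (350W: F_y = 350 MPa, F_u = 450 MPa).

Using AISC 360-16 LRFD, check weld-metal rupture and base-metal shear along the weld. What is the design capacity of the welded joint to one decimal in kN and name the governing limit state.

215.0 kN (weld metal governs)

Weld metal: throat = 0.707×8 = 5.656 mm, L = 2×88 = 176 mm. φR_n = 0.75 × 0.6 × 480 × 5.656 × 176 = 215.0 kN.
Base metal shear (12 mm plate): yield φR_n = 1.0×0.6×350×12×176 = 443.5 kN; rupture φR_n = 0.75×0.6×450×12×176 = 427.7 kN; take 427.7 kN (rupture).
Governing: min(215.0, 427.7) = 215.0 kN → weld metal.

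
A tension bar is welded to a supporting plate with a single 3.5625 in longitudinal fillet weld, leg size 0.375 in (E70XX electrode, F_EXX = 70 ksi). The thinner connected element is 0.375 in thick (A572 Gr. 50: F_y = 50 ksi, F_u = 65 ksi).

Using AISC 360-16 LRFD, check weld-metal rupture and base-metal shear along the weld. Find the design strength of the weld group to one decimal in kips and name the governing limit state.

Weld metal: throat = 0.707×0.375 = 0.26513 in, L = 3.5625 in. φR_n = 0.75 × 0.6 × 70 × 0.26513 × 3.5625 = 29.8 kips.
Base metal shear (0.375 in plate): yield φR_n = 1.0×0.6×50×0.375×3.5625 = 40.1 kips; rupture φR_n = 0.75×0.6×65×0.375×3.5625 = 39.1 kips; take 39.1 kips (rupture).
Governing: min(29.8, 39.1) = 29.8 kips → weld metal.

29.8 kips (weld metal governs)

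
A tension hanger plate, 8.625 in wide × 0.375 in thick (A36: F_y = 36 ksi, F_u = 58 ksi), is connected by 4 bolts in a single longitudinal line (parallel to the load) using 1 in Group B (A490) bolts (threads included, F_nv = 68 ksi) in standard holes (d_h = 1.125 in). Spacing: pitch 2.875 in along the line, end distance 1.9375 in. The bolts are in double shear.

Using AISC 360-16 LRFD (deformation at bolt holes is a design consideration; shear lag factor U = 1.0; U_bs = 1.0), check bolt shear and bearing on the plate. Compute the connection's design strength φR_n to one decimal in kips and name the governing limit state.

129.7 kips (bearing governs)

Bolt shear: A_b = π(1)²/4 = 0.7854 in². φR_n = 0.75 × 68 × 0.7854 × 4 × 2 = 320.4 kips.
Bearing (0.375 in plate, F_u = 58 ksi): end bolts L_c = 1.9375 − 1.125/2 = 1.375, R_n = min(1.2×1.375×0.375×58, 2.4×1×0.375×58) = 35.888 kips/bolt; interior L_c = 2.875 − 1.125 = 1.75, R_n = 45.675 kips/bolt. φR_n = 0.75 × (1×35.888 + 3×45.675) = 129.7 kips.
Governing: min(320.4, 129.7) = 129.7 kips → bearing.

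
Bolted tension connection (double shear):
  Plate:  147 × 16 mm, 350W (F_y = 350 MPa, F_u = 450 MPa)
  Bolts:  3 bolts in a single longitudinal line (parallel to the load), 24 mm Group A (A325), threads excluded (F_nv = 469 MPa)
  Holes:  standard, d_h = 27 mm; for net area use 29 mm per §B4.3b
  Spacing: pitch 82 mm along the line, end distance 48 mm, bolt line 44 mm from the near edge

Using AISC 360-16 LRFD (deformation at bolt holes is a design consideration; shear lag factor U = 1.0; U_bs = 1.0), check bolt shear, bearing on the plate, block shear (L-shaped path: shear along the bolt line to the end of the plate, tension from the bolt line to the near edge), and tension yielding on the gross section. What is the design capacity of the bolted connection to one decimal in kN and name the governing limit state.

611.3 kN (block shear governs)

Bolt shear: A_b = π(24)²/4 = 452.39 mm². φR_n = 0.75 × 469 × 452.39 × 3 × 2 = 954.8 kN.
Bearing (16 mm plate, F_u = 450 MPa): end bolts L_c = 48 − 27/2 = 34.5, R_n = min(1.2×34.5×16×450, 2.4×24×16×450) = 298.08 kN/bolt; interior L_c = 82 − 27 = 55, R_n = 414.72 kN/bolt. φR_n = 0.75 × (1×298.08 + 2×414.72) = 845.6 kN.
Block shear: shear path 1×[48+2×82] = 1×212 mm, A_gv = 3392, A_nv = 1×(212 − 2.5×29)×16 = 2232 mm²; tension to near edge: (44 − 0.5×29)×16 = 472 mm². R_n = min(0.6×450×2232, 0.6×350×3392) + 1.0×450×472 = min(602.64, 712.32) + 212.4 = 815.04 kN. φR_n = 0.75 × 815.04 = 611.3 kN.
Tension yield (gross): A_g = 147×16 = 2352 mm². φR_n = 0.90 × 350 × 2352 = 740.9 kN.
Governing: min(954.8, 845.6, 611.3, 740.9) = 611.3 kN → block shear.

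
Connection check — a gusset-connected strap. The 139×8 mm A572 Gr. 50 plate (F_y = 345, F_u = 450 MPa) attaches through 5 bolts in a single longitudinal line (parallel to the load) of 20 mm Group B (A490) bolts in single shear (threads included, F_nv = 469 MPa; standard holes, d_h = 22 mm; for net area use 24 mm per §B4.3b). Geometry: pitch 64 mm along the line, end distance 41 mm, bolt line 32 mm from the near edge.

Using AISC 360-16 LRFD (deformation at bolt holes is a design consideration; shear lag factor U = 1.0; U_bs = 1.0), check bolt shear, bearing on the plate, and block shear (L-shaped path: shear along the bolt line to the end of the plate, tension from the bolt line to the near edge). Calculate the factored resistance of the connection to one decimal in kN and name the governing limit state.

Bolt shear: A_b = π(20)²/4 = 314.16 mm². φR_n = 0.75 × 469 × 314.16 × 5 × 1 = 552.5 kN.
Bearing (8 mm plate, F_u = 450 MPa): end bolts L_c = 41 − 22/2 = 30, R_n = min(1.2×30×8×450, 2.4×20×8×450) = 129.6 kN/bolt; interior L_c = 64 − 22 = 42, R_n = 172.8 kN/bolt. φR_n = 0.75 × (1×129.6 + 4×172.8) = 615.6 kN.
Block shear: shear path 1×[41+4×64] = 1×297 mm, A_gv = 2376, A_nv = 1×(297 − 4.5×24)×8 = 1512 mm²; tension to near edge: (32 − 0.5×24)×8 = 160 mm². R_n = min(0.6×450×1512, 0.6×345×2376) + 1.0×450×160 = min(408.24, 491.83) + 72 = 480.24 kN. φR_n = 0.75 × 480.24 = 360.2 kN.
Governing: min(552.5, 615.6, 360.2) = 360.2 kN → block shear.

360.2 kN (block shear governs)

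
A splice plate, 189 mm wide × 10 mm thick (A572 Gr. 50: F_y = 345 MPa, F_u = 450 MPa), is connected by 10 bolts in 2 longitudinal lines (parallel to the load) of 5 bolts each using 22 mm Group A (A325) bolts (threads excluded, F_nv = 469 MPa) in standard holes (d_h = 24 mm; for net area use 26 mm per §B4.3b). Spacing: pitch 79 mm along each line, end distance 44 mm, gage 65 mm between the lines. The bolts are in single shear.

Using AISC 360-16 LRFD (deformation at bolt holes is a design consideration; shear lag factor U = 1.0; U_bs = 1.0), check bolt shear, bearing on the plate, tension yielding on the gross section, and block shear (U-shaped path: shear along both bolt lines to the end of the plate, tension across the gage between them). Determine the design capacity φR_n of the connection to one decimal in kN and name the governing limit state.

586.8 kN (gross-section yield governs)

Bolt shear: A_b = π(22)²/4 = 380.13 mm². φR_n = 0.75 × 469 × 380.13 × 10 × 1 = 1337.1 kN.
Bearing (10 mm plate, F_u = 450 MPa): end bolts L_c = 44 − 24/2 = 32, R_n = min(1.2×32×10×450, 2.4×22×10×450) = 172.8 kN/bolt; interior L_c = 79 − 24 = 55, R_n = 237.6 kN/bolt. φR_n = 0.75 × (2×172.8 + 8×237.6) = 1684.8 kN.
Tension yield (gross): A_g = 189×10 = 1890 mm². φR_n = 0.90 × 345 × 1890 = 586.8 kN.
Block shear: shear path 2×[44+4×79] = 2×360 mm, A_gv = 7200, A_nv = 2×(360 − 4.5×26)×10 = 4860 mm²; tension across gage: (65 − 1×26)×10 = 390 mm². R_n = min(0.6×450×4860, 0.6×345×7200) + 1.0×450×390 = min(1312.2, 1490.4) + 175.5 = 1487.7 kN. φR_n = 0.75 × 1487.7 = 1115.8 kN.
Governing: min(1337.1, 1684.8, 586.8, 1115.8) = 586.8 kN → gross-section yield.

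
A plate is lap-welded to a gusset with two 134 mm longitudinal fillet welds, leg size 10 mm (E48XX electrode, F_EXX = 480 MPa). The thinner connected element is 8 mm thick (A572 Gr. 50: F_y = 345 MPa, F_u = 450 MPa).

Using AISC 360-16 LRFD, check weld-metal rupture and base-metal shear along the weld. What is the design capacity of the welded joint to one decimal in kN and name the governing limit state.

409.3 kN (weld metal governs)

Weld metal: throat = 0.707×10 = 7.07 mm, L = 2×134 = 268 mm. φR_n = 0.75 × 0.6 × 480 × 7.07 × 268 = 409.3 kN.
Base metal shear (8 mm plate): yield φR_n = 1.0×0.6×345×8×268 = 443.8 kN; rupture φR_n = 0.75×0.6×450×8×268 = 434.2 kN; take 434.2 kN (rupture).
Governing: min(409.3, 434.2) = 409.3 kN → weld metal.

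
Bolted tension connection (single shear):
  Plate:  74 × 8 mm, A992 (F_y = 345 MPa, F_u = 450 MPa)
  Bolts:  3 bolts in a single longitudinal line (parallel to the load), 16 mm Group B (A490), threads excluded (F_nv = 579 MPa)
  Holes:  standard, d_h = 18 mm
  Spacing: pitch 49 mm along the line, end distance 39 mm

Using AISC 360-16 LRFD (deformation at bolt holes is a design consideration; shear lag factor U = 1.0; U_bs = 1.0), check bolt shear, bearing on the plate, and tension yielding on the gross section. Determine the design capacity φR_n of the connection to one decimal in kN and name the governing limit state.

Bolt shear: A_b = π(16)²/4 = 201.06 mm². φR_n = 0.75 × 579 × 201.06 × 3 × 1 = 261.9 kN.
Bearing (8 mm plate, F_u = 450 MPa): end bolts L_c = 39 − 18/2 = 30, R_n = min(1.2×30×8×450, 2.4×16×8×450) = 129.6 kN/bolt; interior L_c = 49 − 18 = 31, R_n = 133.92 kN/bolt. φR_n = 0.75 × (1×129.6 + 2×133.92) = 298.1 kN.
Tension yield (gross): A_g = 74×8 = 592 mm². φR_n = 0.90 × 345 × 592 = 183.8 kN.
Governing: min(261.9, 298.1, 183.8) = 183.8 kN → gross-section yield.

183.8 kN (gross-section yield governs)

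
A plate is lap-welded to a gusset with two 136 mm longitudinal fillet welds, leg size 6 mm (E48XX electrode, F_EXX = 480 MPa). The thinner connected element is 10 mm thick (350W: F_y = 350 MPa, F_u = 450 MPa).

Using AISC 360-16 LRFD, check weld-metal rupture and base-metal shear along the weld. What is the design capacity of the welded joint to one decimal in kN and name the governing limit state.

249.2 kN (weld metal governs)

Weld metal: throat = 0.707×6 = 4.242 mm, L = 2×136 = 272 mm. φR_n = 0.75 × 0.6 × 480 × 4.242 × 272 = 249.2 kN.
Base metal shear (10 mm plate): yield φR_n = 1.0×0.6×350×10×272 = 571.2 kN; rupture φR_n = 0.75×0.6×450×10×272 = 550.8 kN; take 550.8 kN (rupture).
Governing: min(249.2, 550.8) = 249.2 kN → weld metal.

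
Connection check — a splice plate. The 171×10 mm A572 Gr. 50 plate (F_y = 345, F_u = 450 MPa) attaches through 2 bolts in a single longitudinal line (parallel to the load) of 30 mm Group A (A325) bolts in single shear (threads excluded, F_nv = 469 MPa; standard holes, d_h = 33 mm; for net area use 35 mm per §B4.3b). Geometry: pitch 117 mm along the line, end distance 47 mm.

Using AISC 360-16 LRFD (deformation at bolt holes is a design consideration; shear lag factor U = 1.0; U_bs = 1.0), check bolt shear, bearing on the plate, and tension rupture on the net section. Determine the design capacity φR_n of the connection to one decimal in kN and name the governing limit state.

366.5 kN (bearing governs)

Bolt shear: A_b = π(30)²/4 = 706.86 mm². φR_n = 0.75 × 469 × 706.86 × 2 × 1 = 497.3 kN.
Bearing (10 mm plate, F_u = 450 MPa): end bolts L_c = 47 − 33/2 = 30.5, R_n = min(1.2×30.5×10×450, 2.4×30×10×450) = 164.7 kN/bolt; interior L_c = 117 − 33 = 84, R_n = 324 kN/bolt. φR_n = 0.75 × (1×164.7 + 1×324) = 366.5 kN.
Tension rupture (net): A_n = (171 − 1×35)×10 = 1360 mm² (U = 1.0, A_e = A_n). φR_n = 0.75 × 450 × 1360 = 459.0 kN.
Governing: min(497.3, 366.5, 459.0) = 366.5 kN → bearing.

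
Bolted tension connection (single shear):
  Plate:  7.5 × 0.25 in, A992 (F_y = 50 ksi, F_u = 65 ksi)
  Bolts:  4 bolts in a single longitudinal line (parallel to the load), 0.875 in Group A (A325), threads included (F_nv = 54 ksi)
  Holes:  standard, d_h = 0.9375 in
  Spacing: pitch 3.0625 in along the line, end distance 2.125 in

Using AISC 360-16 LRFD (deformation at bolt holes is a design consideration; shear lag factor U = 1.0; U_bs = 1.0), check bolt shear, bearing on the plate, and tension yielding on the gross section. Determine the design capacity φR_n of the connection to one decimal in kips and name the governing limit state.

Bolt shear: A_b = π(0.875)²/4 = 0.60132 in². φR_n = 0.75 × 54 × 0.60132 × 4 × 1 = 97.4 kips.
Bearing (0.25 in plate, F_u = 65 ksi): end bolts L_c = 2.125 − 0.9375/2 = 1.65625, R_n = min(1.2×1.65625×0.25×65, 2.4×0.875×0.25×65) = 32.297 kips/bolt; interior L_c = 3.0625 − 0.9375 = 2.125, R_n = 34.125 kips/bolt. φR_n = 0.75 × (1×32.297 + 3×34.125) = 101.0 kips.
Tension yield (gross): A_g = 7.5×0.25 = 1.875 in². φR_n = 0.90 × 50 × 1.875 = 84.4 kips.
Governing: min(97.4, 101.0, 84.4) = 84.4 kips → gross-section yield.

84.4 kips (gross-section yield governs)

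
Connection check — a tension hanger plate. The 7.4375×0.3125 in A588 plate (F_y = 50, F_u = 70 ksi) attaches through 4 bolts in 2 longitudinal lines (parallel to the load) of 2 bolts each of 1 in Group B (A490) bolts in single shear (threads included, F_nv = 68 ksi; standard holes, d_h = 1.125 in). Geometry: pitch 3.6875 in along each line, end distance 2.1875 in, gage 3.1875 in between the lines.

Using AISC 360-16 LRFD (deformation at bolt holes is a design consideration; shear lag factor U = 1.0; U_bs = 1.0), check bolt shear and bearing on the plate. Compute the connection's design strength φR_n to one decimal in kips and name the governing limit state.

Bolt shear: A_b = π(1)²/4 = 0.7854 in². φR_n = 0.75 × 68 × 0.7854 × 4 × 1 = 160.2 kips.
Bearing (0.3125 in plate, F_u = 70 ksi): end bolts L_c = 2.1875 − 1.125/2 = 1.625, R_n = min(1.2×1.625×0.3125×70, 2.4×1×0.3125×70) = 42.656 kips/bolt; interior L_c = 3.6875 − 1.125 = 2.5625, R_n = 52.5 kips/bolt. φR_n = 0.75 × (2×42.656 + 2×52.5) = 142.7 kips.
Governing: min(160.2, 142.7) = 142.7 kips → bearing.

142.7 kips (bearing governs)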